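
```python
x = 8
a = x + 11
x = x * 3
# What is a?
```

Answer: 19

Derivation:
Trace (tracking a):
x = 8  # -> x = 8
a = x + 11  # -> a = 19
x = x * 3  # -> x = 24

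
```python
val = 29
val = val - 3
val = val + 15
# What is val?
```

Answer: 41

Derivation:
Trace (tracking val):
val = 29  # -> val = 29
val = val - 3  # -> val = 26
val = val + 15  # -> val = 41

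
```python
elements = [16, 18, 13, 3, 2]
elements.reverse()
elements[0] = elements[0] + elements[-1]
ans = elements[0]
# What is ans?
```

Trace (tracking ans):
elements = [16, 18, 13, 3, 2]  # -> elements = [16, 18, 13, 3, 2]
elements.reverse()  # -> elements = [2, 3, 13, 18, 16]
elements[0] = elements[0] + elements[-1]  # -> elements = [18, 3, 13, 18, 16]
ans = elements[0]  # -> ans = 18

Answer: 18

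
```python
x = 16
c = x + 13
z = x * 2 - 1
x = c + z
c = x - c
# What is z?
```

Trace (tracking z):
x = 16  # -> x = 16
c = x + 13  # -> c = 29
z = x * 2 - 1  # -> z = 31
x = c + z  # -> x = 60
c = x - c  # -> c = 31

Answer: 31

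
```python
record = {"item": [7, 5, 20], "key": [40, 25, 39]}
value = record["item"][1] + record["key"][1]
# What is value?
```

Trace (tracking value):
record = {'item': [7, 5, 20], 'key': [40, 25, 39]}  # -> record = {'item': [7, 5, 20], 'key': [40, 25, 39]}
value = record['item'][1] + record['key'][1]  # -> value = 30

Answer: 30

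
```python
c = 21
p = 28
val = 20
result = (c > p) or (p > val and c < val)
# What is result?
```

Answer: False

Derivation:
Trace (tracking result):
c = 21  # -> c = 21
p = 28  # -> p = 28
val = 20  # -> val = 20
result = c > p or (p > val and c < val)  # -> result = False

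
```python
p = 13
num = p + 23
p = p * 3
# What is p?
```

Answer: 39

Derivation:
Trace (tracking p):
p = 13  # -> p = 13
num = p + 23  # -> num = 36
p = p * 3  # -> p = 39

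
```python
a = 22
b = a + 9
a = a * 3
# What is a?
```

Trace (tracking a):
a = 22  # -> a = 22
b = a + 9  # -> b = 31
a = a * 3  # -> a = 66

Answer: 66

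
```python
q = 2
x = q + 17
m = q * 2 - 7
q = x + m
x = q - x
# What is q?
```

Trace (tracking q):
q = 2  # -> q = 2
x = q + 17  # -> x = 19
m = q * 2 - 7  # -> m = -3
q = x + m  # -> q = 16
x = q - x  # -> x = -3

Answer: 16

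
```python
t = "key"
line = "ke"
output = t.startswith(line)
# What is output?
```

Trace (tracking output):
t = 'key'  # -> t = 'key'
line = 'ke'  # -> line = 'ke'
output = t.startswith(line)  # -> output = True

Answer: True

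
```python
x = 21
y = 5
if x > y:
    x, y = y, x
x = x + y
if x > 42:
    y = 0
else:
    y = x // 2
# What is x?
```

Trace (tracking x):
x = 21  # -> x = 21
y = 5  # -> y = 5
if x > y:  # condition is True
    x, y = (y, x)  # -> x = 5, y = 21
x = x + y  # -> x = 26
if x > 42:  # condition is False
else:
    y = x // 2  # -> y = 13

Answer: 26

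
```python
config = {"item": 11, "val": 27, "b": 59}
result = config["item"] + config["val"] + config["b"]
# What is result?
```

Answer: 97

Derivation:
Trace (tracking result):
config = {'item': 11, 'val': 27, 'b': 59}  # -> config = {'item': 11, 'val': 27, 'b': 59}
result = config['item'] + config['val'] + config['b']  # -> result = 97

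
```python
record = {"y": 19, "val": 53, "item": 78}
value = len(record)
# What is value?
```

Trace (tracking value):
record = {'y': 19, 'val': 53, 'item': 78}  # -> record = {'y': 19, 'val': 53, 'item': 78}
value = len(record)  # -> value = 3

Answer: 3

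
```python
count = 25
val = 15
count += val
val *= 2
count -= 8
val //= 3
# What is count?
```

Trace (tracking count):
count = 25  # -> count = 25
val = 15  # -> val = 15
count += val  # -> count = 40
val *= 2  # -> val = 30
count -= 8  # -> count = 32
val //= 3  # -> val = 10

Answer: 32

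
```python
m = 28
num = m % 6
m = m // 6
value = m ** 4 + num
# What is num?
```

Answer: 4

Derivation:
Trace (tracking num):
m = 28  # -> m = 28
num = m % 6  # -> num = 4
m = m // 6  # -> m = 4
value = m ** 4 + num  # -> value = 260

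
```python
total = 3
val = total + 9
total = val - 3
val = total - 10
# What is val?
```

Trace (tracking val):
total = 3  # -> total = 3
val = total + 9  # -> val = 12
total = val - 3  # -> total = 9
val = total - 10  # -> val = -1

Answer: -1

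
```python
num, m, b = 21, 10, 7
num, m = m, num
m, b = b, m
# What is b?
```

Answer: 21

Derivation:
Trace (tracking b):
num, m, b = (21, 10, 7)  # -> num = 21, m = 10, b = 7
num, m = (m, num)  # -> num = 10, m = 21
m, b = (b, m)  # -> m = 7, b = 21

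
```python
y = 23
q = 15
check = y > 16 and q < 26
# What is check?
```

Answer: True

Derivation:
Trace (tracking check):
y = 23  # -> y = 23
q = 15  # -> q = 15
check = y > 16 and q < 26  # -> check = True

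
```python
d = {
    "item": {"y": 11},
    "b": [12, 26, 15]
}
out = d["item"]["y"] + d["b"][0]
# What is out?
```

Answer: 23

Derivation:
Trace (tracking out):
d = {'item': {'y': 11}, 'b': [12, 26, 15]}  # -> d = {'item': {'y': 11}, 'b': [12, 26, 15]}
out = d['item']['y'] + d['b'][0]  # -> out = 23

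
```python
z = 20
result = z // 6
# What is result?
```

Trace (tracking result):
z = 20  # -> z = 20
result = z // 6  # -> result = 3

Answer: 3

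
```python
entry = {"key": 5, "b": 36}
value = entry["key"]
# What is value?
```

Answer: 5

Derivation:
Trace (tracking value):
entry = {'key': 5, 'b': 36}  # -> entry = {'key': 5, 'b': 36}
value = entry['key']  # -> value = 5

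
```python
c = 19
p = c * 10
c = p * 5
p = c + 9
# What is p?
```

Answer: 959

Derivation:
Trace (tracking p):
c = 19  # -> c = 19
p = c * 10  # -> p = 190
c = p * 5  # -> c = 950
p = c + 9  # -> p = 959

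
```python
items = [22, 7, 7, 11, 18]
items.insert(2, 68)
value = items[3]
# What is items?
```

Trace (tracking items):
items = [22, 7, 7, 11, 18]  # -> items = [22, 7, 7, 11, 18]
items.insert(2, 68)  # -> items = [22, 7, 68, 7, 11, 18]
value = items[3]  # -> value = 7

Answer: [22, 7, 68, 7, 11, 18]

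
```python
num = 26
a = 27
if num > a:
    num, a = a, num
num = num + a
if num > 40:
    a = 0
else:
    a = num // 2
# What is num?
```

Trace (tracking num):
num = 26  # -> num = 26
a = 27  # -> a = 27
if num > a:  # condition is False
num = num + a  # -> num = 53
if num > 40:  # condition is True
    a = 0  # -> a = 0

Answer: 53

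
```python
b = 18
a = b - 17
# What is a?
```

Trace (tracking a):
b = 18  # -> b = 18
a = b - 17  # -> a = 1

Answer: 1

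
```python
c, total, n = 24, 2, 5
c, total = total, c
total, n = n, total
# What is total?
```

Answer: 5

Derivation:
Trace (tracking total):
c, total, n = (24, 2, 5)  # -> c = 24, total = 2, n = 5
c, total = (total, c)  # -> c = 2, total = 24
total, n = (n, total)  # -> total = 5, n = 24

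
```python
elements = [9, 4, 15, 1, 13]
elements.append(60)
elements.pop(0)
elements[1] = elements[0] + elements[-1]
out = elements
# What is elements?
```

Trace (tracking elements):
elements = [9, 4, 15, 1, 13]  # -> elements = [9, 4, 15, 1, 13]
elements.append(60)  # -> elements = [9, 4, 15, 1, 13, 60]
elements.pop(0)  # -> elements = [4, 15, 1, 13, 60]
elements[1] = elements[0] + elements[-1]  # -> elements = [4, 64, 1, 13, 60]
out = elements  # -> out = [4, 64, 1, 13, 60]

Answer: [4, 64, 1, 13, 60]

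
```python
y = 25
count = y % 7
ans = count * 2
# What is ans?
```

Answer: 8

Derivation:
Trace (tracking ans):
y = 25  # -> y = 25
count = y % 7  # -> count = 4
ans = count * 2  # -> ans = 8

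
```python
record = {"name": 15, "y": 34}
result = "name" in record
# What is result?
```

Answer: True

Derivation:
Trace (tracking result):
record = {'name': 15, 'y': 34}  # -> record = {'name': 15, 'y': 34}
result = 'name' in record  # -> result = True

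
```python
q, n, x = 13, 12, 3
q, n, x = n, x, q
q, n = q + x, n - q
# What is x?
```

Trace (tracking x):
q, n, x = (13, 12, 3)  # -> q = 13, n = 12, x = 3
q, n, x = (n, x, q)  # -> q = 12, n = 3, x = 13
q, n = (q + x, n - q)  # -> q = 25, n = -9

Answer: 13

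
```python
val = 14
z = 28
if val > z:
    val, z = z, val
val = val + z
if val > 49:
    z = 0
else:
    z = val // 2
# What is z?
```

Trace (tracking z):
val = 14  # -> val = 14
z = 28  # -> z = 28
if val > z:  # condition is False
val = val + z  # -> val = 42
if val > 49:  # condition is False
else:
    z = val // 2  # -> z = 21

Answer: 21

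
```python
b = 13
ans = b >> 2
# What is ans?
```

Answer: 3

Derivation:
Trace (tracking ans):
b = 13  # -> b = 13
ans = b >> 2  # -> ans = 3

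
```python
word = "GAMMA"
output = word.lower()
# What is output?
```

Answer: 'gamma'

Derivation:
Trace (tracking output):
word = 'GAMMA'  # -> word = 'GAMMA'
output = word.lower()  # -> output = 'gamma'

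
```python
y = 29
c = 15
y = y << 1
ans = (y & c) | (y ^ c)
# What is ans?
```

Answer: 63

Derivation:
Trace (tracking ans):
y = 29  # -> y = 29
c = 15  # -> c = 15
y = y << 1  # -> y = 58
ans = y & c | y ^ c  # -> ans = 63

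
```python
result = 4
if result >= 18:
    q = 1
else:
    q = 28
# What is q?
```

Trace (tracking q):
result = 4  # -> result = 4
if result >= 18:  # condition is False
else:
    q = 28  # -> q = 28

Answer: 28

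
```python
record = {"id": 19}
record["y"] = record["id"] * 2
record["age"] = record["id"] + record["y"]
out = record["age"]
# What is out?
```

Answer: 57

Derivation:
Trace (tracking out):
record = {'id': 19}  # -> record = {'id': 19}
record['y'] = record['id'] * 2  # -> record = {'id': 19, 'y': 38}
record['age'] = record['id'] + record['y']  # -> record = {'id': 19, 'y': 38, 'age': 57}
out = record['age']  # -> out = 57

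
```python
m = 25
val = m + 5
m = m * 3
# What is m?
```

Answer: 75

Derivation:
Trace (tracking m):
m = 25  # -> m = 25
val = m + 5  # -> val = 30
m = m * 3  # -> m = 75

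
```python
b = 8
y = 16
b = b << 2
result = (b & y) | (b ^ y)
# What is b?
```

Trace (tracking b):
b = 8  # -> b = 8
y = 16  # -> y = 16
b = b << 2  # -> b = 32
result = b & y | b ^ y  # -> result = 48

Answer: 32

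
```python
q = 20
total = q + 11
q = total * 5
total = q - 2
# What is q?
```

Answer: 155

Derivation:
Trace (tracking q):
q = 20  # -> q = 20
total = q + 11  # -> total = 31
q = total * 5  # -> q = 155
total = q - 2  # -> total = 153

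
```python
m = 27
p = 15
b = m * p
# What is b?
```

Trace (tracking b):
m = 27  # -> m = 27
p = 15  # -> p = 15
b = m * p  # -> b = 405

Answer: 405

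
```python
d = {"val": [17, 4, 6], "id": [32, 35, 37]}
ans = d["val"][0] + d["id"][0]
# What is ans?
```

Answer: 49

Derivation:
Trace (tracking ans):
d = {'val': [17, 4, 6], 'id': [32, 35, 37]}  # -> d = {'val': [17, 4, 6], 'id': [32, 35, 37]}
ans = d['val'][0] + d['id'][0]  # -> ans = 49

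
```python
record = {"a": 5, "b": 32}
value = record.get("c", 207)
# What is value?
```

Answer: 207

Derivation:
Trace (tracking value):
record = {'a': 5, 'b': 32}  # -> record = {'a': 5, 'b': 32}
value = record.get('c', 207)  # -> value = 207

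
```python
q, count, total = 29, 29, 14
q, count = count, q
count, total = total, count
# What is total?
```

Answer: 29

Derivation:
Trace (tracking total):
q, count, total = (29, 29, 14)  # -> q = 29, count = 29, total = 14
q, count = (count, q)  # -> q = 29, count = 29
count, total = (total, count)  # -> count = 14, total = 29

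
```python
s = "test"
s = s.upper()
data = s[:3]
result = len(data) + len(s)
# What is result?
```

Answer: 7

Derivation:
Trace (tracking result):
s = 'test'  # -> s = 'test'
s = s.upper()  # -> s = 'TEST'
data = s[:3]  # -> data = 'TES'
result = len(data) + len(s)  # -> result = 7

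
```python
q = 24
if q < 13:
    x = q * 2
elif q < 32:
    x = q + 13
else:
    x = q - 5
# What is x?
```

Answer: 37

Derivation:
Trace (tracking x):
q = 24  # -> q = 24
if q < 13:  # condition is False
elif q < 32:  # condition is True
    x = q + 13  # -> x = 37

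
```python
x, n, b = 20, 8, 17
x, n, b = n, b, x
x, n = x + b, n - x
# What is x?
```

Answer: 28

Derivation:
Trace (tracking x):
x, n, b = (20, 8, 17)  # -> x = 20, n = 8, b = 17
x, n, b = (n, b, x)  # -> x = 8, n = 17, b = 20
x, n = (x + b, n - x)  # -> x = 28, n = 9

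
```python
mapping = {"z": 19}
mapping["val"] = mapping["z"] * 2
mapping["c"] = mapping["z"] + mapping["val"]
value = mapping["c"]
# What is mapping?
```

Trace (tracking mapping):
mapping = {'z': 19}  # -> mapping = {'z': 19}
mapping['val'] = mapping['z'] * 2  # -> mapping = {'z': 19, 'val': 38}
mapping['c'] = mapping['z'] + mapping['val']  # -> mapping = {'z': 19, 'val': 38, 'c': 57}
value = mapping['c']  # -> value = 57

Answer: {'z': 19, 'val': 38, 'c': 57}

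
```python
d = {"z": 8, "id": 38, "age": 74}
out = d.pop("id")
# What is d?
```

Trace (tracking d):
d = {'z': 8, 'id': 38, 'age': 74}  # -> d = {'z': 8, 'id': 38, 'age': 74}
out = d.pop('id')  # -> out = 38

Answer: {'z': 8, 'age': 74}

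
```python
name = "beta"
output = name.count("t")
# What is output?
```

Answer: 1

Derivation:
Trace (tracking output):
name = 'beta'  # -> name = 'beta'
output = name.count('t')  # -> output = 1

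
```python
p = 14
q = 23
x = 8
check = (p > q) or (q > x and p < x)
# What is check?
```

Trace (tracking check):
p = 14  # -> p = 14
q = 23  # -> q = 23
x = 8  # -> x = 8
check = p > q or (q > x and p < x)  # -> check = False

Answer: False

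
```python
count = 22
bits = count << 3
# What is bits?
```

Trace (tracking bits):
count = 22  # -> count = 22
bits = count << 3  # -> bits = 176

Answer: 176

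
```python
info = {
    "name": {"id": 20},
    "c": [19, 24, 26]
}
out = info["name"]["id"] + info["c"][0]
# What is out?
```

Answer: 39

Derivation:
Trace (tracking out):
info = {'name': {'id': 20}, 'c': [19, 24, 26]}  # -> info = {'name': {'id': 20}, 'c': [19, 24, 26]}
out = info['name']['id'] + info['c'][0]  # -> out = 39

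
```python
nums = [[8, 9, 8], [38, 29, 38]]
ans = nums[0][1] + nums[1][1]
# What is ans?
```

Answer: 38

Derivation:
Trace (tracking ans):
nums = [[8, 9, 8], [38, 29, 38]]  # -> nums = [[8, 9, 8], [38, 29, 38]]
ans = nums[0][1] + nums[1][1]  # -> ans = 38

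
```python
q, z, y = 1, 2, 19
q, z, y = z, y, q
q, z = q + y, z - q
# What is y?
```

Trace (tracking y):
q, z, y = (1, 2, 19)  # -> q = 1, z = 2, y = 19
q, z, y = (z, y, q)  # -> q = 2, z = 19, y = 1
q, z = (q + y, z - q)  # -> q = 3, z = 17

Answer: 1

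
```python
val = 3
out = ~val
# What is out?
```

Trace (tracking out):
val = 3  # -> val = 3
out = ~val  # -> out = -4

Answer: -4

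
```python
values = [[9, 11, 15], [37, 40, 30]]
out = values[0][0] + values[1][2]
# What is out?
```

Trace (tracking out):
values = [[9, 11, 15], [37, 40, 30]]  # -> values = [[9, 11, 15], [37, 40, 30]]
out = values[0][0] + values[1][2]  # -> out = 39

Answer: 39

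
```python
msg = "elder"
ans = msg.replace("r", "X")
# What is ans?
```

Answer: 'eldeX'

Derivation:
Trace (tracking ans):
msg = 'elder'  # -> msg = 'elder'
ans = msg.replace('r', 'X')  # -> ans = 'eldeX'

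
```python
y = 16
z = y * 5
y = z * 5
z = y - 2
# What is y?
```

Answer: 400

Derivation:
Trace (tracking y):
y = 16  # -> y = 16
z = y * 5  # -> z = 80
y = z * 5  # -> y = 400
z = y - 2  # -> z = 398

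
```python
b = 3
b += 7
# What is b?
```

Answer: 10

Derivation:
Trace (tracking b):
b = 3  # -> b = 3
b += 7  # -> b = 10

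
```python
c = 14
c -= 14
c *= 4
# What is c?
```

Trace (tracking c):
c = 14  # -> c = 14
c -= 14  # -> c = 0
c *= 4  # -> c = 0

Answer: 0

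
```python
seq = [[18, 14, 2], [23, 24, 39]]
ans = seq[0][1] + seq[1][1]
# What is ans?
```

Answer: 38

Derivation:
Trace (tracking ans):
seq = [[18, 14, 2], [23, 24, 39]]  # -> seq = [[18, 14, 2], [23, 24, 39]]
ans = seq[0][1] + seq[1][1]  # -> ans = 38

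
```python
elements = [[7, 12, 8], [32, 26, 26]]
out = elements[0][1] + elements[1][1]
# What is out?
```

Trace (tracking out):
elements = [[7, 12, 8], [32, 26, 26]]  # -> elements = [[7, 12, 8], [32, 26, 26]]
out = elements[0][1] + elements[1][1]  # -> out = 38

Answer: 38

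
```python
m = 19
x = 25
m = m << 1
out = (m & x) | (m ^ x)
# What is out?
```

Answer: 63

Derivation:
Trace (tracking out):
m = 19  # -> m = 19
x = 25  # -> x = 25
m = m << 1  # -> m = 38
out = m & x | m ^ x  # -> out = 63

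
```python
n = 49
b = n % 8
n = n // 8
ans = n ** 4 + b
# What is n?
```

Trace (tracking n):
n = 49  # -> n = 49
b = n % 8  # -> b = 1
n = n // 8  # -> n = 6
ans = n ** 4 + b  # -> ans = 1297

Answer: 6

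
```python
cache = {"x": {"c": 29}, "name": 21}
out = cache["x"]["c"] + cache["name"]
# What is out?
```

Trace (tracking out):
cache = {'x': {'c': 29}, 'name': 21}  # -> cache = {'x': {'c': 29}, 'name': 21}
out = cache['x']['c'] + cache['name']  # -> out = 50

Answer: 50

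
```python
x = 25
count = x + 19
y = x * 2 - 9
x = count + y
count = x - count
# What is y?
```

Trace (tracking y):
x = 25  # -> x = 25
count = x + 19  # -> count = 44
y = x * 2 - 9  # -> y = 41
x = count + y  # -> x = 85
count = x - count  # -> count = 41

Answer: 41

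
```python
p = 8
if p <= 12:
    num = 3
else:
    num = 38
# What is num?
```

Answer: 3

Derivation:
Trace (tracking num):
p = 8  # -> p = 8
if p <= 12:  # condition is True
    num = 3  # -> num = 3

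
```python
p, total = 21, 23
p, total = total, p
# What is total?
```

Answer: 21

Derivation:
Trace (tracking total):
p, total = (21, 23)  # -> p = 21, total = 23
p, total = (total, p)  # -> p = 23, total = 21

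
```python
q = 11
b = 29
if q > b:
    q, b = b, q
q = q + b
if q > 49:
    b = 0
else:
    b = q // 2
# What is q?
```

Trace (tracking q):
q = 11  # -> q = 11
b = 29  # -> b = 29
if q > b:  # condition is False
q = q + b  # -> q = 40
if q > 49:  # condition is False
else:
    b = q // 2  # -> b = 20

Answer: 40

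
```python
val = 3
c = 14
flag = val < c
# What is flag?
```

Answer: True

Derivation:
Trace (tracking flag):
val = 3  # -> val = 3
c = 14  # -> c = 14
flag = val < c  # -> flag = True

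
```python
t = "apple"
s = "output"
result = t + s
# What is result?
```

Answer: 'appleoutput'

Derivation:
Trace (tracking result):
t = 'apple'  # -> t = 'apple'
s = 'output'  # -> s = 'output'
result = t + s  # -> result = 'appleoutput'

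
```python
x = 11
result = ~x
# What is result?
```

Answer: -12

Derivation:
Trace (tracking result):
x = 11  # -> x = 11
result = ~x  # -> result = -12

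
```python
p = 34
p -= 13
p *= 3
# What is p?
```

Trace (tracking p):
p = 34  # -> p = 34
p -= 13  # -> p = 21
p *= 3  # -> p = 63

Answer: 63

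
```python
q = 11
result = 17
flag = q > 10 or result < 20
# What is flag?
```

Trace (tracking flag):
q = 11  # -> q = 11
result = 17  # -> result = 17
flag = q > 10 or result < 20  # -> flag = True

Answer: True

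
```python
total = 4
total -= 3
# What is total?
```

Answer: 1

Derivation:
Trace (tracking total):
total = 4  # -> total = 4
total -= 3  # -> total = 1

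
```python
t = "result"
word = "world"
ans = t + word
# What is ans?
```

Answer: 'resultworld'

Derivation:
Trace (tracking ans):
t = 'result'  # -> t = 'result'
word = 'world'  # -> word = 'world'
ans = t + word  # -> ans = 'resultworld'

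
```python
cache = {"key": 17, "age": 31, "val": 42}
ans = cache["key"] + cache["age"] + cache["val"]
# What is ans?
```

Answer: 90

Derivation:
Trace (tracking ans):
cache = {'key': 17, 'age': 31, 'val': 42}  # -> cache = {'key': 17, 'age': 31, 'val': 42}
ans = cache['key'] + cache['age'] + cache['val']  # -> ans = 90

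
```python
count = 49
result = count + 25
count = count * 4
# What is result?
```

Trace (tracking result):
count = 49  # -> count = 49
result = count + 25  # -> result = 74
count = count * 4  # -> count = 196

Answer: 74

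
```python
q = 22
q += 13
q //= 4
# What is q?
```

Answer: 8

Derivation:
Trace (tracking q):
q = 22  # -> q = 22
q += 13  # -> q = 35
q //= 4  # -> q = 8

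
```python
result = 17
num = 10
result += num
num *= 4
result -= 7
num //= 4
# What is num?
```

Answer: 10

Derivation:
Trace (tracking num):
result = 17  # -> result = 17
num = 10  # -> num = 10
result += num  # -> result = 27
num *= 4  # -> num = 40
result -= 7  # -> result = 20
num //= 4  # -> num = 10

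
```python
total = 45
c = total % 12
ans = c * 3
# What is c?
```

Answer: 9

Derivation:
Trace (tracking c):
total = 45  # -> total = 45
c = total % 12  # -> c = 9
ans = c * 3  # -> ans = 27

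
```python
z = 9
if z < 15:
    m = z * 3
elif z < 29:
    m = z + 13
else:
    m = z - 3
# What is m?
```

Trace (tracking m):
z = 9  # -> z = 9
if z < 15:  # condition is True
    m = z * 3  # -> m = 27

Answer: 27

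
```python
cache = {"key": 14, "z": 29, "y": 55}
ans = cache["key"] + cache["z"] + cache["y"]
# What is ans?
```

Trace (tracking ans):
cache = {'key': 14, 'z': 29, 'y': 55}  # -> cache = {'key': 14, 'z': 29, 'y': 55}
ans = cache['key'] + cache['z'] + cache['y']  # -> ans = 98

Answer: 98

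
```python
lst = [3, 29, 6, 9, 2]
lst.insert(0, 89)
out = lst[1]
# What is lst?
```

Trace (tracking lst):
lst = [3, 29, 6, 9, 2]  # -> lst = [3, 29, 6, 9, 2]
lst.insert(0, 89)  # -> lst = [89, 3, 29, 6, 9, 2]
out = lst[1]  # -> out = 3

Answer: [89, 3, 29, 6, 9, 2]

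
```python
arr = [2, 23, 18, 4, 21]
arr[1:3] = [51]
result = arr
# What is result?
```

Trace (tracking result):
arr = [2, 23, 18, 4, 21]  # -> arr = [2, 23, 18, 4, 21]
arr[1:3] = [51]  # -> arr = [2, 51, 4, 21]
result = arr  # -> result = [2, 51, 4, 21]

Answer: [2, 51, 4, 21]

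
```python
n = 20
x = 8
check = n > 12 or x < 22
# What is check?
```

Trace (tracking check):
n = 20  # -> n = 20
x = 8  # -> x = 8
check = n > 12 or x < 22  # -> check = True

Answer: True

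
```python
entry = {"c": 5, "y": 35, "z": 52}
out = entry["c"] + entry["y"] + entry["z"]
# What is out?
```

Trace (tracking out):
entry = {'c': 5, 'y': 35, 'z': 52}  # -> entry = {'c': 5, 'y': 35, 'z': 52}
out = entry['c'] + entry['y'] + entry['z']  # -> out = 92

Answer: 92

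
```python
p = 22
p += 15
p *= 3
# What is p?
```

Trace (tracking p):
p = 22  # -> p = 22
p += 15  # -> p = 37
p *= 3  # -> p = 111

Answer: 111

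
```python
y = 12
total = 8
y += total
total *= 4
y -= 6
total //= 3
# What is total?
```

Answer: 10

Derivation:
Trace (tracking total):
y = 12  # -> y = 12
total = 8  # -> total = 8
y += total  # -> y = 20
total *= 4  # -> total = 32
y -= 6  # -> y = 14
total //= 3  # -> total = 10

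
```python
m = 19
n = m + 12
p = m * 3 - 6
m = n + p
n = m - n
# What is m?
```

Trace (tracking m):
m = 19  # -> m = 19
n = m + 12  # -> n = 31
p = m * 3 - 6  # -> p = 51
m = n + p  # -> m = 82
n = m - n  # -> n = 51

Answer: 82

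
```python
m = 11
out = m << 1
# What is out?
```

Trace (tracking out):
m = 11  # -> m = 11
out = m << 1  # -> out = 22

Answer: 22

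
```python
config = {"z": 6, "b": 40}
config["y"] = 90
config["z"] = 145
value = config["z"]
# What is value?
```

Trace (tracking value):
config = {'z': 6, 'b': 40}  # -> config = {'z': 6, 'b': 40}
config['y'] = 90  # -> config = {'z': 6, 'b': 40, 'y': 90}
config['z'] = 145  # -> config = {'z': 145, 'b': 40, 'y': 90}
value = config['z']  # -> value = 145

Answer: 145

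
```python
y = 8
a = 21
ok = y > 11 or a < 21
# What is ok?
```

Answer: False

Derivation:
Trace (tracking ok):
y = 8  # -> y = 8
a = 21  # -> a = 21
ok = y > 11 or a < 21  # -> ok = False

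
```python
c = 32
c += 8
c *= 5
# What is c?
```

Trace (tracking c):
c = 32  # -> c = 32
c += 8  # -> c = 40
c *= 5  # -> c = 200

Answer: 200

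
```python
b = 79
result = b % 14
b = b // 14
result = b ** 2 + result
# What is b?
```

Answer: 5

Derivation:
Trace (tracking b):
b = 79  # -> b = 79
result = b % 14  # -> result = 9
b = b // 14  # -> b = 5
result = b ** 2 + result  # -> result = 34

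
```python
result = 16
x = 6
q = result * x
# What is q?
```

Answer: 96

Derivation:
Trace (tracking q):
result = 16  # -> result = 16
x = 6  # -> x = 6
q = result * x  # -> q = 96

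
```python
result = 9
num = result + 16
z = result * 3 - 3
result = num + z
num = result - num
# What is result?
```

Trace (tracking result):
result = 9  # -> result = 9
num = result + 16  # -> num = 25
z = result * 3 - 3  # -> z = 24
result = num + z  # -> result = 49
num = result - num  # -> num = 24

Answer: 49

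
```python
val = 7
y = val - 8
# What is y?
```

Trace (tracking y):
val = 7  # -> val = 7
y = val - 8  # -> y = -1

Answer: -1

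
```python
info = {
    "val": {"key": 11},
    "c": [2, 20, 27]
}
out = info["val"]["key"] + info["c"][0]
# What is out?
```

Trace (tracking out):
info = {'val': {'key': 11}, 'c': [2, 20, 27]}  # -> info = {'val': {'key': 11}, 'c': [2, 20, 27]}
out = info['val']['key'] + info['c'][0]  # -> out = 13

Answer: 13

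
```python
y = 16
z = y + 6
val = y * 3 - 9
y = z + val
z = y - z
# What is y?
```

Trace (tracking y):
y = 16  # -> y = 16
z = y + 6  # -> z = 22
val = y * 3 - 9  # -> val = 39
y = z + val  # -> y = 61
z = y - z  # -> z = 39

Answer: 61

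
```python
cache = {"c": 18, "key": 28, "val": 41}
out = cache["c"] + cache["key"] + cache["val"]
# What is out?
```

Answer: 87

Derivation:
Trace (tracking out):
cache = {'c': 18, 'key': 28, 'val': 41}  # -> cache = {'c': 18, 'key': 28, 'val': 41}
out = cache['c'] + cache['key'] + cache['val']  # -> out = 87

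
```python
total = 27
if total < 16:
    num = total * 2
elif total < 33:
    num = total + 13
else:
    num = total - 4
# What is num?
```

Answer: 40

Derivation:
Trace (tracking num):
total = 27  # -> total = 27
if total < 16:  # condition is False
elif total < 33:  # condition is True
    num = total + 13  # -> num = 40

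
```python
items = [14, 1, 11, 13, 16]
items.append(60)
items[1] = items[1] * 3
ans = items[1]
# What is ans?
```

Trace (tracking ans):
items = [14, 1, 11, 13, 16]  # -> items = [14, 1, 11, 13, 16]
items.append(60)  # -> items = [14, 1, 11, 13, 16, 60]
items[1] = items[1] * 3  # -> items = [14, 3, 11, 13, 16, 60]
ans = items[1]  # -> ans = 3

Answer: 3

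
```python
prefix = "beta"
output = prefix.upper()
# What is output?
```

Trace (tracking output):
prefix = 'beta'  # -> prefix = 'beta'
output = prefix.upper()  # -> output = 'BETA'

Answer: 'BETA'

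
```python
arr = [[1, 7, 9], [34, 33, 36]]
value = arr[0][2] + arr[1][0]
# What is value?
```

Trace (tracking value):
arr = [[1, 7, 9], [34, 33, 36]]  # -> arr = [[1, 7, 9], [34, 33, 36]]
value = arr[0][2] + arr[1][0]  # -> value = 43

Answer: 43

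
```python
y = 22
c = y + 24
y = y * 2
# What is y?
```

Trace (tracking y):
y = 22  # -> y = 22
c = y + 24  # -> c = 46
y = y * 2  # -> y = 44

Answer: 44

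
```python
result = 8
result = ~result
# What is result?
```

Trace (tracking result):
result = 8  # -> result = 8
result = ~result  # -> result = -9

Answer: -9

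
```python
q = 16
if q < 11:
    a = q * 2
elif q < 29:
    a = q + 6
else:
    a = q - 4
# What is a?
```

Answer: 22

Derivation:
Trace (tracking a):
q = 16  # -> q = 16
if q < 11:  # condition is False
elif q < 29:  # condition is True
    a = q + 6  # -> a = 22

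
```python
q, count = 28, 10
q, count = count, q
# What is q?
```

Answer: 10

Derivation:
Trace (tracking q):
q, count = (28, 10)  # -> q = 28, count = 10
q, count = (count, q)  # -> q = 10, count = 28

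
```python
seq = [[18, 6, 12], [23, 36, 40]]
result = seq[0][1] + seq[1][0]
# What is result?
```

Trace (tracking result):
seq = [[18, 6, 12], [23, 36, 40]]  # -> seq = [[18, 6, 12], [23, 36, 40]]
result = seq[0][1] + seq[1][0]  # -> result = 29

Answer: 29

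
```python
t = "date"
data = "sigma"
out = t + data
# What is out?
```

Answer: 'datesigma'

Derivation:
Trace (tracking out):
t = 'date'  # -> t = 'date'
data = 'sigma'  # -> data = 'sigma'
out = t + data  # -> out = 'datesigma'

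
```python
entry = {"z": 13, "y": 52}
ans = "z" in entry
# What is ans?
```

Answer: True

Derivation:
Trace (tracking ans):
entry = {'z': 13, 'y': 52}  # -> entry = {'z': 13, 'y': 52}
ans = 'z' in entry  # -> ans = True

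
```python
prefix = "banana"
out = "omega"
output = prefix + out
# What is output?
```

Trace (tracking output):
prefix = 'banana'  # -> prefix = 'banana'
out = 'omega'  # -> out = 'omega'
output = prefix + out  # -> output = 'bananaomega'

Answer: 'bananaomega'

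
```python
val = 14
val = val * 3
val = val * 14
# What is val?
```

Answer: 588

Derivation:
Trace (tracking val):
val = 14  # -> val = 14
val = val * 3  # -> val = 42
val = val * 14  # -> val = 588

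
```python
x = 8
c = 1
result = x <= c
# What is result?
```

Trace (tracking result):
x = 8  # -> x = 8
c = 1  # -> c = 1
result = x <= c  # -> result = False

Answer: False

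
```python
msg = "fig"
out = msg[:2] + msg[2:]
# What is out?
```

Answer: 'fig'

Derivation:
Trace (tracking out):
msg = 'fig'  # -> msg = 'fig'
out = msg[:2] + msg[2:]  # -> out = 'fig'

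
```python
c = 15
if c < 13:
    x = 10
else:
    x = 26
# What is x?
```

Answer: 26

Derivation:
Trace (tracking x):
c = 15  # -> c = 15
if c < 13:  # condition is False
else:
    x = 26  # -> x = 26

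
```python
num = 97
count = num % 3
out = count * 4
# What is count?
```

Trace (tracking count):
num = 97  # -> num = 97
count = num % 3  # -> count = 1
out = count * 4  # -> out = 4

Answer: 1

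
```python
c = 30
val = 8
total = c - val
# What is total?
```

Trace (tracking total):
c = 30  # -> c = 30
val = 8  # -> val = 8
total = c - val  # -> total = 22

Answer: 22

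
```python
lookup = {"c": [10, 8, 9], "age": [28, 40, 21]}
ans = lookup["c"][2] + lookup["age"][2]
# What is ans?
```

Trace (tracking ans):
lookup = {'c': [10, 8, 9], 'age': [28, 40, 21]}  # -> lookup = {'c': [10, 8, 9], 'age': [28, 40, 21]}
ans = lookup['c'][2] + lookup['age'][2]  # -> ans = 30

Answer: 30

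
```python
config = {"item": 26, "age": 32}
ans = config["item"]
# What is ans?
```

Trace (tracking ans):
config = {'item': 26, 'age': 32}  # -> config = {'item': 26, 'age': 32}
ans = config['item']  # -> ans = 26

Answer: 26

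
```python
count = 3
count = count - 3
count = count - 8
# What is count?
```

Answer: -8

Derivation:
Trace (tracking count):
count = 3  # -> count = 3
count = count - 3  # -> count = 0
count = count - 8  # -> count = -8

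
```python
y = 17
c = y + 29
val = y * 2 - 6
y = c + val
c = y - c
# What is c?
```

Trace (tracking c):
y = 17  # -> y = 17
c = y + 29  # -> c = 46
val = y * 2 - 6  # -> val = 28
y = c + val  # -> y = 74
c = y - c  # -> c = 28

Answer: 28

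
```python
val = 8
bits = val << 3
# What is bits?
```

Trace (tracking bits):
val = 8  # -> val = 8
bits = val << 3  # -> bits = 64

Answer: 64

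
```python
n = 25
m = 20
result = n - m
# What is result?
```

Answer: 5

Derivation:
Trace (tracking result):
n = 25  # -> n = 25
m = 20  # -> m = 20
result = n - m  # -> result = 5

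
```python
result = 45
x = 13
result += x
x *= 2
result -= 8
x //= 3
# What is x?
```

Answer: 8

Derivation:
Trace (tracking x):
result = 45  # -> result = 45
x = 13  # -> x = 13
result += x  # -> result = 58
x *= 2  # -> x = 26
result -= 8  # -> result = 50
x //= 3  # -> x = 8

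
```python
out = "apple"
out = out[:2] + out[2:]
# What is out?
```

Trace (tracking out):
out = 'apple'  # -> out = 'apple'
out = out[:2] + out[2:]  # -> out = 'apple'

Answer: 'apple'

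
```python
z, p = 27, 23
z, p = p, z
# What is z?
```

Answer: 23

Derivation:
Trace (tracking z):
z, p = (27, 23)  # -> z = 27, p = 23
z, p = (p, z)  # -> z = 23, p = 27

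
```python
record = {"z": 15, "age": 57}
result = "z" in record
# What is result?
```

Trace (tracking result):
record = {'z': 15, 'age': 57}  # -> record = {'z': 15, 'age': 57}
result = 'z' in record  # -> result = True

Answer: True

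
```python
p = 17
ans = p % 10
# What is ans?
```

Trace (tracking ans):
p = 17  # -> p = 17
ans = p % 10  # -> ans = 7

Answer: 7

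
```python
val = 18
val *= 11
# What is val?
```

Answer: 198

Derivation:
Trace (tracking val):
val = 18  # -> val = 18
val *= 11  # -> val = 198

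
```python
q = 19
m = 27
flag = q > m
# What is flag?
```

Trace (tracking flag):
q = 19  # -> q = 19
m = 27  # -> m = 27
flag = q > m  # -> flag = False

Answer: False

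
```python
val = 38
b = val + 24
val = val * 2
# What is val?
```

Answer: 76

Derivation:
Trace (tracking val):
val = 38  # -> val = 38
b = val + 24  # -> b = 62
val = val * 2  # -> val = 76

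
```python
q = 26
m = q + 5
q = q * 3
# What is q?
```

Trace (tracking q):
q = 26  # -> q = 26
m = q + 5  # -> m = 31
q = q * 3  # -> q = 78

Answer: 78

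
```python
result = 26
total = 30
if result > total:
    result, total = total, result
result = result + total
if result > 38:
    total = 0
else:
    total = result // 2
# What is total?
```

Trace (tracking total):
result = 26  # -> result = 26
total = 30  # -> total = 30
if result > total:  # condition is False
result = result + total  # -> result = 56
if result > 38:  # condition is True
    total = 0  # -> total = 0

Answer: 0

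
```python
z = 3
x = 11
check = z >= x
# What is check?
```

Trace (tracking check):
z = 3  # -> z = 3
x = 11  # -> x = 11
check = z >= x  # -> check = False

Answer: False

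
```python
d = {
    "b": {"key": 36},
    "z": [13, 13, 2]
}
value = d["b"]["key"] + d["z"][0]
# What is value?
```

Answer: 49

Derivation:
Trace (tracking value):
d = {'b': {'key': 36}, 'z': [13, 13, 2]}  # -> d = {'b': {'key': 36}, 'z': [13, 13, 2]}
value = d['b']['key'] + d['z'][0]  # -> value = 49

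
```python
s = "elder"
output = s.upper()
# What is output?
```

Trace (tracking output):
s = 'elder'  # -> s = 'elder'
output = s.upper()  # -> output = 'ELDER'

Answer: 'ELDER'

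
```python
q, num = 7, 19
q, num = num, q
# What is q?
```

Answer: 19

Derivation:
Trace (tracking q):
q, num = (7, 19)  # -> q = 7, num = 19
q, num = (num, q)  # -> q = 19, num = 7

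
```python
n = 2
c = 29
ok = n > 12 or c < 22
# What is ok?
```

Answer: False

Derivation:
Trace (tracking ok):
n = 2  # -> n = 2
c = 29  # -> c = 29
ok = n > 12 or c < 22  # -> ok = False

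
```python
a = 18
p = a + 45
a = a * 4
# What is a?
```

Trace (tracking a):
a = 18  # -> a = 18
p = a + 45  # -> p = 63
a = a * 4  # -> a = 72

Answer: 72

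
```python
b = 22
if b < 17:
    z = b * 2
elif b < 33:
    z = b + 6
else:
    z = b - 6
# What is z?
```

Trace (tracking z):
b = 22  # -> b = 22
if b < 17:  # condition is False
elif b < 33:  # condition is True
    z = b + 6  # -> z = 28

Answer: 28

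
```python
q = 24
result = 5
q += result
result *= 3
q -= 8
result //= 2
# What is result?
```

Answer: 7

Derivation:
Trace (tracking result):
q = 24  # -> q = 24
result = 5  # -> result = 5
q += result  # -> q = 29
result *= 3  # -> result = 15
q -= 8  # -> q = 21
result //= 2  # -> result = 7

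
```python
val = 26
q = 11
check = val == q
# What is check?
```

Answer: False

Derivation:
Trace (tracking check):
val = 26  # -> val = 26
q = 11  # -> q = 11
check = val == q  # -> check = False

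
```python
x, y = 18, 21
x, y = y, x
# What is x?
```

Trace (tracking x):
x, y = (18, 21)  # -> x = 18, y = 21
x, y = (y, x)  # -> x = 21, y = 18

Answer: 21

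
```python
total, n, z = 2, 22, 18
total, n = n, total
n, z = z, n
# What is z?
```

Trace (tracking z):
total, n, z = (2, 22, 18)  # -> total = 2, n = 22, z = 18
total, n = (n, total)  # -> total = 22, n = 2
n, z = (z, n)  # -> n = 18, z = 2

Answer: 2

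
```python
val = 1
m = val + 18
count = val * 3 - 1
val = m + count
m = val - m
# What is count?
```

Answer: 2

Derivation:
Trace (tracking count):
val = 1  # -> val = 1
m = val + 18  # -> m = 19
count = val * 3 - 1  # -> count = 2
val = m + count  # -> val = 21
m = val - m  # -> m = 2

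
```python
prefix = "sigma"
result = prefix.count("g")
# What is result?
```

Trace (tracking result):
prefix = 'sigma'  # -> prefix = 'sigma'
result = prefix.count('g')  # -> result = 1

Answer: 1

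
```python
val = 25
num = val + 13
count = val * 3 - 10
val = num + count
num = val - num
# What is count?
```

Trace (tracking count):
val = 25  # -> val = 25
num = val + 13  # -> num = 38
count = val * 3 - 10  # -> count = 65
val = num + count  # -> val = 103
num = val - num  # -> num = 65

Answer: 65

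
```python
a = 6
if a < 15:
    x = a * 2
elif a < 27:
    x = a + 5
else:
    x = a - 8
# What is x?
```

Trace (tracking x):
a = 6  # -> a = 6
if a < 15:  # condition is True
    x = a * 2  # -> x = 12

Answer: 12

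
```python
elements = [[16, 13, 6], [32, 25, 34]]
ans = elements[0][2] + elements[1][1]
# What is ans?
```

Answer: 31

Derivation:
Trace (tracking ans):
elements = [[16, 13, 6], [32, 25, 34]]  # -> elements = [[16, 13, 6], [32, 25, 34]]
ans = elements[0][2] + elements[1][1]  # -> ans = 31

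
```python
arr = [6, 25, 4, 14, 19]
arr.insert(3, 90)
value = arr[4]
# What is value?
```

Trace (tracking value):
arr = [6, 25, 4, 14, 19]  # -> arr = [6, 25, 4, 14, 19]
arr.insert(3, 90)  # -> arr = [6, 25, 4, 90, 14, 19]
value = arr[4]  # -> value = 14

Answer: 14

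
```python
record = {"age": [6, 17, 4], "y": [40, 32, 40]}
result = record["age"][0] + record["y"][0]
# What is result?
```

Trace (tracking result):
record = {'age': [6, 17, 4], 'y': [40, 32, 40]}  # -> record = {'age': [6, 17, 4], 'y': [40, 32, 40]}
result = record['age'][0] + record['y'][0]  # -> result = 46

Answer: 46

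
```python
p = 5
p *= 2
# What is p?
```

Answer: 10

Derivation:
Trace (tracking p):
p = 5  # -> p = 5
p *= 2  # -> p = 10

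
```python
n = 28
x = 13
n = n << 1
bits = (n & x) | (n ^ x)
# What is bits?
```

Trace (tracking bits):
n = 28  # -> n = 28
x = 13  # -> x = 13
n = n << 1  # -> n = 56
bits = n & x | n ^ x  # -> bits = 61

Answer: 61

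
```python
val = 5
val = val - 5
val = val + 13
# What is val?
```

Answer: 13

Derivation:
Trace (tracking val):
val = 5  # -> val = 5
val = val - 5  # -> val = 0
val = val + 13  # -> val = 13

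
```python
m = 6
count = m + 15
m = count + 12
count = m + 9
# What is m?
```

Trace (tracking m):
m = 6  # -> m = 6
count = m + 15  # -> count = 21
m = count + 12  # -> m = 33
count = m + 9  # -> count = 42

Answer: 33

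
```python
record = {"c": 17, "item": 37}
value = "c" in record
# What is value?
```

Trace (tracking value):
record = {'c': 17, 'item': 37}  # -> record = {'c': 17, 'item': 37}
value = 'c' in record  # -> value = True

Answer: True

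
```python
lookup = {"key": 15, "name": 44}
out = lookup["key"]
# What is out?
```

Answer: 15

Derivation:
Trace (tracking out):
lookup = {'key': 15, 'name': 44}  # -> lookup = {'key': 15, 'name': 44}
out = lookup['key']  # -> out = 15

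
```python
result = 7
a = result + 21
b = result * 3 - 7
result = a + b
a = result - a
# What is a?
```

Answer: 14

Derivation:
Trace (tracking a):
result = 7  # -> result = 7
a = result + 21  # -> a = 28
b = result * 3 - 7  # -> b = 14
result = a + b  # -> result = 42
a = result - a  # -> a = 14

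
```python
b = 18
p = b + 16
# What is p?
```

Trace (tracking p):
b = 18  # -> b = 18
p = b + 16  # -> p = 34

Answer: 34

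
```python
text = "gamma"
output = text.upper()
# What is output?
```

Trace (tracking output):
text = 'gamma'  # -> text = 'gamma'
output = text.upper()  # -> output = 'GAMMA'

Answer: 'GAMMA'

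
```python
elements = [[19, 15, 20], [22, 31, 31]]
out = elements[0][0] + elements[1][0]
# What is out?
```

Answer: 41

Derivation:
Trace (tracking out):
elements = [[19, 15, 20], [22, 31, 31]]  # -> elements = [[19, 15, 20], [22, 31, 31]]
out = elements[0][0] + elements[1][0]  # -> out = 41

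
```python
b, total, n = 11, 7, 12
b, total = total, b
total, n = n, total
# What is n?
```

Trace (tracking n):
b, total, n = (11, 7, 12)  # -> b = 11, total = 7, n = 12
b, total = (total, b)  # -> b = 7, total = 11
total, n = (n, total)  # -> total = 12, n = 11

Answer: 11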